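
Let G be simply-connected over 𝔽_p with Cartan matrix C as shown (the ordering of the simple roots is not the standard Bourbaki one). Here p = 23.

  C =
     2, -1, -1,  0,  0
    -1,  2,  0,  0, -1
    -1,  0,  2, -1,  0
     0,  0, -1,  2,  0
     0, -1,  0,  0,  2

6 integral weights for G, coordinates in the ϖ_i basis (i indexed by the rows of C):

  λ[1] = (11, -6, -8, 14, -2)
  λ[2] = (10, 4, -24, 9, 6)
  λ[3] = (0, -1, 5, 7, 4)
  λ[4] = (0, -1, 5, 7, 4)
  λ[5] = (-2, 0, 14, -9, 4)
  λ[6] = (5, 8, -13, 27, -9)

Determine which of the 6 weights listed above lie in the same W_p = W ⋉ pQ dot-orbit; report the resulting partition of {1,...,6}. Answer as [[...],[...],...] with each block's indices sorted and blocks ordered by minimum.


Root system A_5: the 5×5 matrix C matches after relabeling.

λ_j+ρ reflected into Ā_23 (⟨·,θ^∨⟩≤23); 5-tuples as given:

  λ_1 → (1, 0, 6, 8, 5)
  λ_2 → (3, 7, 2, 11, 0)
  λ_3 → (1, 0, 6, 8, 5)
  λ_4 → (1, 0, 6, 8, 5)
  λ_5 → (1, 0, 6, 8, 5)
  λ_6 → (1, 0, 6, 8, 5)

Linkage partition of the 6 weights (2 classes, p=23):

[[1, 3, 4, 5, 6], [2]]


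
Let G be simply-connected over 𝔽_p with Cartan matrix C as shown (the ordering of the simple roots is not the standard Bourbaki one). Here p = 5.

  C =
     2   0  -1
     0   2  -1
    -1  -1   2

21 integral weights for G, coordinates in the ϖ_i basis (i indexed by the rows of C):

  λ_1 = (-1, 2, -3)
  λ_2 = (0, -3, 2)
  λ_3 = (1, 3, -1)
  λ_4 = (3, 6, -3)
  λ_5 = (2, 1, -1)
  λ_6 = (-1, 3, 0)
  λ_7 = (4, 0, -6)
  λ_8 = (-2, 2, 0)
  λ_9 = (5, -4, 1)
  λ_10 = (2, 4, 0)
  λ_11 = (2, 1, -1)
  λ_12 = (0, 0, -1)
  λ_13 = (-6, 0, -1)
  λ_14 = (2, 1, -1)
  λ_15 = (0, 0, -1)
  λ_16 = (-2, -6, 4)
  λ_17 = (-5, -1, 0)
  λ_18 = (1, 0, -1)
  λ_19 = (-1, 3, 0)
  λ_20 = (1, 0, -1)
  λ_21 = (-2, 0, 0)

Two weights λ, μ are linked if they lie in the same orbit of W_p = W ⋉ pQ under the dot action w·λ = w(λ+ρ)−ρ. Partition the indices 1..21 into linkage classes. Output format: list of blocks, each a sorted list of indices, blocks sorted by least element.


Dynkin diagram of C (from the 4 off-diagonal −1 entries): A_3.

Each λ_j+ρ reduced to Ā_5; 3-tuples below use C's row order:

    [1] (2, 1, 0)
    [2] (1, 2, 1)
    [3] (1, 3, 0)
    [4] (2, 1, 0)
    [5] (3, 2, 0)
    [6] (0, 4, 1)
    [7] (0, 4, 1)
    [8] (1, 3, 0)
    [9] (2, 1, 0)
    [10] (1, 1, 0)
    [11] (3, 2, 0)
    [12] (1, 1, 0)
    [13] (0, 4, 1)
    [14] (3, 2, 0)
    [15] (1, 1, 0)
    [16] (0, 4, 1)
    [17] (1, 3, 0)
    [18] (2, 1, 0)
    [19] (0, 4, 1)
    [20] (2, 1, 0)
    [21] (1, 1, 0)

The 21 indices split into 6 linkage classes (same alcove rep ⇔ same W_5-dot-orbit):

[[1, 4, 9, 18, 20], [2], [3, 8, 17], [5, 11, 14], [6, 7, 13, 16, 19], [10, 12, 15, 21]]


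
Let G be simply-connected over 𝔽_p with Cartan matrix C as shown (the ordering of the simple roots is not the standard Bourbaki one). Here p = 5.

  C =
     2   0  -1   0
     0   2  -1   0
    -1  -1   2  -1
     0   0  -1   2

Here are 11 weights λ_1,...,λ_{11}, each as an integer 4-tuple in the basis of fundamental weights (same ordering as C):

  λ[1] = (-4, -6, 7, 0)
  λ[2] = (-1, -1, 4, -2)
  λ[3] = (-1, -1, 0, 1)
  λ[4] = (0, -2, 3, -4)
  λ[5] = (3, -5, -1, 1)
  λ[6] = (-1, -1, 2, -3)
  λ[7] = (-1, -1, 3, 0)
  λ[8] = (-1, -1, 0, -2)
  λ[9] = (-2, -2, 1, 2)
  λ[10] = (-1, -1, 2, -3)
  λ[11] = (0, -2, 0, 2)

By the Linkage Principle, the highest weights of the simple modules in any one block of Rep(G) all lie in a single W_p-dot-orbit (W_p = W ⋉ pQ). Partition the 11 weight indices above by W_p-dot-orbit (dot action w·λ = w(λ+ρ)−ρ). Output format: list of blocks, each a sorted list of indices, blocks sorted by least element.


Root system D_4: the 4×4 matrix C matches after relabeling.

Ā_5 reps of the 11 weights (D_4, coords as presented):

  [1] (1, 1, 0, 3)
  [2] (0, 0, 0, 1)
  [3] (0, 0, 1, 2)
  [4] (1, 1, 0, 3)
  [5] (0, 0, 1, 2)
  [6] (0, 0, 1, 2)
  [7] (0, 0, 0, 1)
  [8] (0, 0, 0, 1)
  [9] (1, 1, 0, 3)
  [10] (0, 0, 1, 2)
  [11] (1, 1, 0, 3)

Partition of {1..11} into 3 W_5-dot-orbits:

[[1, 4, 9, 11], [2, 7, 8], [3, 5, 6, 10]]


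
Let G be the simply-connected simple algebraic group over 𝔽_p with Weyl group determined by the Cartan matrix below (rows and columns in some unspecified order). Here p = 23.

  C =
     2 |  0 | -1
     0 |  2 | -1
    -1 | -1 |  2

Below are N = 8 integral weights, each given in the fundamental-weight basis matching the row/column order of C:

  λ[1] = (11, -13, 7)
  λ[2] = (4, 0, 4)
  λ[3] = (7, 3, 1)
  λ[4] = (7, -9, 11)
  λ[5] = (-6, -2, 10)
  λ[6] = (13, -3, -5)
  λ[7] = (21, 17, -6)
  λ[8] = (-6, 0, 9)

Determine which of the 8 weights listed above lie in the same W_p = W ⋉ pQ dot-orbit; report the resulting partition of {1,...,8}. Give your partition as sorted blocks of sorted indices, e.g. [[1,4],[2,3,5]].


A_3 Cartan matrix, 3 simple roots permuted; ρ=(1,1,1).

λ_j+ρ reflected into Ā_23 (⟨·,θ^∨⟩≤23); 3-tuples as given:

  [1] (8, 8, 4)
  [2] (5, 1, 5)
  [3] (8, 4, 2)
  [4] (8, 8, 4)
  [5] (5, 1, 5)
  [6] (8, 4, 2)
  [7] (5, 1, 5)
  [8] (5, 1, 5)

Linkage partition of the 8 weights (3 classes, p=23):

[[1, 4], [2, 5, 7, 8], [3, 6]]


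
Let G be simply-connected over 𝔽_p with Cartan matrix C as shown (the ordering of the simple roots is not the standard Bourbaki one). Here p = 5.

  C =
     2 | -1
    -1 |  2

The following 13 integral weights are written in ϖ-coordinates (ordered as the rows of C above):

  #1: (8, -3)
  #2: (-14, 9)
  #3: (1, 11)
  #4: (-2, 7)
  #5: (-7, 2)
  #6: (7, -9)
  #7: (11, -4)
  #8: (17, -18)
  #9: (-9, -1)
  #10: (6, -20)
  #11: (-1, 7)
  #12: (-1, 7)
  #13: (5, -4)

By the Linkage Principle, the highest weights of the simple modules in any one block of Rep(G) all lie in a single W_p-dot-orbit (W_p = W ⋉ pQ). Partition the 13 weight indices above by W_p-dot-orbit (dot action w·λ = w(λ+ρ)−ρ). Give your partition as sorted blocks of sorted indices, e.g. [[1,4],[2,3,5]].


Dynkin diagram of C (from the 2 off-diagonal −1 entries): A_2.

Folding the 13 weights λ_j+ρ into Ā_5 (reps in the given 2-coord order):

  1: (1, 2) · 2: (3, 2) · 3: (1, 2) · 4: (2, 2) · 5: (2, 2) · 6: (3, 2) · 7: (2, 2) · 8: (1, 2) · 9: (3, 2) · 10: (1, 2) · 11: (3, 2) · 12: (3, 2) · 13: (2, 2)

3 distinct reps among the 13 weights ⇒ 3 W_5-linkage classes:

[[1, 3, 8, 10], [2, 6, 9, 11, 12], [4, 5, 7, 13]]


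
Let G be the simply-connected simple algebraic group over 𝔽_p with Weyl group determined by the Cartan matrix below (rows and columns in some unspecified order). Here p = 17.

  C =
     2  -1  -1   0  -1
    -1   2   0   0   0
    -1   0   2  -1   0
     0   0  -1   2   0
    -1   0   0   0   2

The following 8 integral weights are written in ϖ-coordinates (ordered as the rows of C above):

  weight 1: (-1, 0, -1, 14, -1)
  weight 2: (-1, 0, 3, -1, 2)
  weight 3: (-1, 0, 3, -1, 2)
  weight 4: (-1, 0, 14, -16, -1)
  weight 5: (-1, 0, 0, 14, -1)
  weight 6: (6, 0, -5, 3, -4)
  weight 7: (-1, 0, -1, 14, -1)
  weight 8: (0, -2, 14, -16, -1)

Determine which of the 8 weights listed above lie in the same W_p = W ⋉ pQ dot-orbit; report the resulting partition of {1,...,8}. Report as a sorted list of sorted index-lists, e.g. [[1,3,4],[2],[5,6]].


Type D_5, rank 5, |W|=1920; reorder rows/cols to standard.

W_17-reps of the 8 weights in Ā_17 (same 5-coord order as C):

    λ_1 → (0, 1, 0, 15, 0)
    λ_2 → (0, 1, 4, 0, 3)
    λ_3 → (0, 1, 4, 0, 3)
    λ_4 → (0, 1, 0, 15, 0)
    λ_5 → (0, 1, 0, 15, 0)
    λ_6 → (0, 1, 4, 0, 3)
    λ_7 → (0, 1, 0, 15, 0)
    λ_8 → (0, 1, 0, 15, 0)

The 8 indices split into 2 linkage classes (same alcove rep ⇔ same W_17-dot-orbit):

[[1, 4, 5, 7, 8], [2, 3, 6]]


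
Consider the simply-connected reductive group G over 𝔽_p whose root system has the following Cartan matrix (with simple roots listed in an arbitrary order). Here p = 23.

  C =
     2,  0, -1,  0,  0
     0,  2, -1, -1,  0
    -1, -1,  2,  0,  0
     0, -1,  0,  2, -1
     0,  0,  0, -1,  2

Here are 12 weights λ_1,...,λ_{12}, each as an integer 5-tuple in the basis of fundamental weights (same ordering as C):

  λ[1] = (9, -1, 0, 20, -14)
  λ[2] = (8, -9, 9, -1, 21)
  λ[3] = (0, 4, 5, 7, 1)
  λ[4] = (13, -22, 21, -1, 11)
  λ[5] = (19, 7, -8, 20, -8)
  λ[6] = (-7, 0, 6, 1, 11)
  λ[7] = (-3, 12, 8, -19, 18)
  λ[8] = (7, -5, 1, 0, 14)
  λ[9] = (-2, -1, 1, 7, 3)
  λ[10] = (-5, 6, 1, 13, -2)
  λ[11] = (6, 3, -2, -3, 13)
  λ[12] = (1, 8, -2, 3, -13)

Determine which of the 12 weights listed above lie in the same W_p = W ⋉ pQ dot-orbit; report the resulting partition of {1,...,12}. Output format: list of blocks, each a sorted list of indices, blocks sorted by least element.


Root system A_5: the 5×5 matrix C matches after relabeling.

Folding the 12 weights λ_j+ρ into Ā_23 (reps in the given 5-coord order):

  λ_1 → (1, 0, 1, 8, 4) · λ_2 → (1, 0, 1, 8, 4) · λ_3 → (1, 5, 6, 8, 2) · λ_4 → (1, 0, 1, 8, 4) · λ_5 → (6, 1, 1, 2, 12) · λ_6 → (6, 1, 1, 2, 12) · λ_7 → (2, 5, 2, 13, 1) · λ_8 → (6, 1, 1, 2, 12) · λ_9 → (1, 0, 1, 8, 4) · λ_10 → (2, 5, 2, 13, 1) · λ_11 → (6, 1, 1, 2, 12) · λ_12 → (1, 0, 1, 8, 4)

The 12 indices split into 4 linkage classes (same alcove rep ⇔ same W_23-dot-orbit):

[[1, 2, 4, 9, 12], [3], [5, 6, 8, 11], [7, 10]]


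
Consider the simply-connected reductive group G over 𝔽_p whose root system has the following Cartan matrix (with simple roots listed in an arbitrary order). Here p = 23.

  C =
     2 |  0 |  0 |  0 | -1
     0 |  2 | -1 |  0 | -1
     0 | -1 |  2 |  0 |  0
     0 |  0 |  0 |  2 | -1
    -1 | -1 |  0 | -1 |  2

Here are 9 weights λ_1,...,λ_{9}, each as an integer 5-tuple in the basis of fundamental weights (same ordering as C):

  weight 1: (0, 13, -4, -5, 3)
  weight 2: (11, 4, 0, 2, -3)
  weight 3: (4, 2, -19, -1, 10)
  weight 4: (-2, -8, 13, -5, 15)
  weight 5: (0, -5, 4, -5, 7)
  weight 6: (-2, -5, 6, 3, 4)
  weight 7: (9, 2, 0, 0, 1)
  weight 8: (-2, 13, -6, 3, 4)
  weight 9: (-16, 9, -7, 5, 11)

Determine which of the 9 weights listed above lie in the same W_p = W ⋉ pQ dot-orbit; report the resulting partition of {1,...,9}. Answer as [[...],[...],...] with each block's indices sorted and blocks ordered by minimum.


C ↔ D_5 under row/col permutation; |W(D_5)| = 1920.

Each λ_j+ρ reduced to Ā_23; 5-tuples below use C's row order:

  λ_1+ρ ↦ (1, 4, 3, 4, 0)
  λ_2+ρ ↦ (10, 3, 1, 1, 2)
  λ_3+ρ ↦ (1, 4, 3, 4, 0)
  λ_4+ρ ↦ (1, 4, 3, 4, 0)
  λ_5+ρ ↦ (1, 4, 1, 4, 0)
  λ_6+ρ ↦ (1, 4, 3, 4, 0)
  λ_7+ρ ↦ (10, 3, 1, 1, 2)
  λ_8+ρ ↦ (1, 4, 1, 4, 0)
  λ_9+ρ ↦ (10, 3, 1, 1, 2)

Partition of {1..9} into 3 W_23-dot-orbits:

[[1, 3, 4, 6], [2, 7, 9], [5, 8]]


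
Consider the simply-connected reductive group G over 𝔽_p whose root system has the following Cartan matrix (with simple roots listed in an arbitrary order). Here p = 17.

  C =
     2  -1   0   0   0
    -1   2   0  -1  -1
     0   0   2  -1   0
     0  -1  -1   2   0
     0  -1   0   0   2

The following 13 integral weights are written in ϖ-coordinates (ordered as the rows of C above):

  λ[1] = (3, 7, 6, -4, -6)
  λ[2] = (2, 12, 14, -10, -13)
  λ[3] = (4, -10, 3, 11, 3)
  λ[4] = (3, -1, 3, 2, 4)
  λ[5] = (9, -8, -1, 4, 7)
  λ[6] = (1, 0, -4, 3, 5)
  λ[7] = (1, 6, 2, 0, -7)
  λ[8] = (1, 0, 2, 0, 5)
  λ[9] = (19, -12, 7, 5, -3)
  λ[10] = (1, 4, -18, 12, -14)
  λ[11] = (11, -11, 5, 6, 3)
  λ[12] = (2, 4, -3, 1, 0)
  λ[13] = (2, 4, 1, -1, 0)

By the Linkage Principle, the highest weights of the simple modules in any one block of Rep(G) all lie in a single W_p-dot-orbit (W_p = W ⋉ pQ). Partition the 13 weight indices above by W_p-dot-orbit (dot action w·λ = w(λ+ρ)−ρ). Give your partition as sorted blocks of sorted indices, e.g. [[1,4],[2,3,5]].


Cartan matrix: type D_5 (|W|=1920); un-permuting the 5 rows.

Alcove-folded reps (p=17, 13 weights, presented ϖ-order):

    [1] (4, 0, 4, 1, 5)
    [2] (3, 2, 1, 3, 2)
    [3] (4, 0, 4, 1, 5)
    [4] (4, 0, 4, 1, 5)
    [5] (3, 5, 2, 0, 1)
    [6] (2, 1, 3, 1, 6)
    [7] (2, 1, 3, 1, 6)
    [8] (2, 1, 3, 1, 6)
    [9] (2, 1, 3, 1, 6)
    [10] (4, 0, 4, 1, 5)
    [11] (2, 1, 3, 1, 6)
    [12] (3, 5, 2, 0, 1)
    [13] (3, 5, 2, 0, 1)

Linkage partition of the 13 weights (4 classes, p=17):

[[1, 3, 4, 10], [2], [5, 12, 13], [6, 7, 8, 9, 11]]


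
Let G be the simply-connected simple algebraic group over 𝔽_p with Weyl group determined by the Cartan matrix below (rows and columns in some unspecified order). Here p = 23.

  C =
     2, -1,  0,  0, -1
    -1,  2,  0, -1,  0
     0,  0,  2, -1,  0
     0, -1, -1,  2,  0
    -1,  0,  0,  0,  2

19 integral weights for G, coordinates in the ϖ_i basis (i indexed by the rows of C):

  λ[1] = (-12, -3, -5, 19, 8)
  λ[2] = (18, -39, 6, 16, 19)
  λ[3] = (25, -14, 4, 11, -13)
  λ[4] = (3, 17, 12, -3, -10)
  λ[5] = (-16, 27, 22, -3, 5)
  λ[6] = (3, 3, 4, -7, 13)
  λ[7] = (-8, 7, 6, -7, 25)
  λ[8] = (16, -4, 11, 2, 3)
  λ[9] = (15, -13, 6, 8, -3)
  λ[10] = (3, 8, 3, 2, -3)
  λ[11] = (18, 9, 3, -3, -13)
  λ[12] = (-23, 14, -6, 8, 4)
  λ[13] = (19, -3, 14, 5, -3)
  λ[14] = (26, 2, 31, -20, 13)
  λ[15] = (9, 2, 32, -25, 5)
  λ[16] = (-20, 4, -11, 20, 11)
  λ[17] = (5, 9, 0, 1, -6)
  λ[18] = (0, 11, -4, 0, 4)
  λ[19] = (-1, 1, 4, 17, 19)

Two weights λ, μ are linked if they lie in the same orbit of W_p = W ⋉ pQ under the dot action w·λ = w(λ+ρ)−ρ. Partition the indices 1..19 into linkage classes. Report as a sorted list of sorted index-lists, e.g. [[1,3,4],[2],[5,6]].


Root system A_5: the 5×5 matrix C matches after relabeling.

λ_j+ρ reflected into Ā_23 (⟨·,θ^∨⟩≤23); 5-tuples as given:

  1: (2, 9, 4, 3, 2) · 2: (2, 2, 1, 3, 14) · 3: (1, 10, 1, 2, 5) · 4: (1, 10, 1, 2, 5) · 5: (8, 3, 2, 0, 6) · 6: (2, 2, 1, 3, 14) · 7: (2, 2, 1, 3, 14) · 8: (8, 3, 2, 0, 6) · 9: (2, 9, 4, 3, 2) · 10: (2, 9, 4, 3, 2) · 11: (7, 4, 2, 4, 4) · 12: (2, 2, 1, 3, 14) · 13: (2, 2, 1, 3, 14) · 14: (2, 9, 4, 3, 2) · 15: (1, 10, 1, 2, 5) · 16: (2, 9, 4, 3, 2) · 17: (1, 10, 1, 2, 5) · 18: (1, 10, 1, 2, 5) · 19: (2, 0, 17, 1, 0)

These 19 weights hit 6 W_23-dot-orbits; sizes (5, 5, 5, 2, 1, 1):

[[1, 9, 10, 14, 16], [2, 6, 7, 12, 13], [3, 4, 15, 17, 18], [5, 8], [11], [19]]


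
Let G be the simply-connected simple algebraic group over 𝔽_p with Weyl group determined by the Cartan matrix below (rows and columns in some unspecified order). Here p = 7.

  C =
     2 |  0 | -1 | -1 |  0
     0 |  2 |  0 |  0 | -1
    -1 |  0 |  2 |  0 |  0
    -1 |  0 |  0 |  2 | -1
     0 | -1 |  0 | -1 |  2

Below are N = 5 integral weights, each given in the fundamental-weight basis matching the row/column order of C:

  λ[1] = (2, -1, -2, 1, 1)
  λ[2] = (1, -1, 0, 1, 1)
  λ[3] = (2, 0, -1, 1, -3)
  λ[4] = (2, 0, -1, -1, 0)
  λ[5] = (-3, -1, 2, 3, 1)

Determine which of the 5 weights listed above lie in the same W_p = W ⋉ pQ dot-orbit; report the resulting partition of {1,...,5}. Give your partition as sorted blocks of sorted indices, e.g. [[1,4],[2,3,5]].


Cartan matrix: type A_5 (|W|=720); un-permuting the 5 rows.

W_7-reps of the 5 weights in Ā_7 (same 5-coord order as C):

  λ_1 → (2, 0, 1, 2, 2)
  λ_2 → (2, 0, 1, 2, 2)
  λ_3 → (3, 1, 0, 0, 1)
  λ_4 → (3, 1, 0, 0, 1)
  λ_5 → (2, 0, 1, 2, 2)

The 5 indices split into 2 linkage classes (same alcove rep ⇔ same W_7-dot-orbit):

[[1, 2, 5], [3, 4]]


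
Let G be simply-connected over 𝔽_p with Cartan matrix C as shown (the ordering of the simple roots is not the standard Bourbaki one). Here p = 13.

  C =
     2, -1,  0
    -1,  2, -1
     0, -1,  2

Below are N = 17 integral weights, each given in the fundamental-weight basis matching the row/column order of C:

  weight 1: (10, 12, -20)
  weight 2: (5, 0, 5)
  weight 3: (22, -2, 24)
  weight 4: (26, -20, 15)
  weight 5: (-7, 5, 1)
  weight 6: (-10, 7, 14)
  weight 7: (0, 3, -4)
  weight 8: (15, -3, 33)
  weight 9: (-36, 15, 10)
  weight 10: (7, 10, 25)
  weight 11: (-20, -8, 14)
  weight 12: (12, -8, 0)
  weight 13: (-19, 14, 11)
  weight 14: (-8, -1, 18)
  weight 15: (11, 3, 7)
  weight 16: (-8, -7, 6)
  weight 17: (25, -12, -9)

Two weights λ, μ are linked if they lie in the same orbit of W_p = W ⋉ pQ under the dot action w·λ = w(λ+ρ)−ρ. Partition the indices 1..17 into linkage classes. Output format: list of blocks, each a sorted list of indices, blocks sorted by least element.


Root system A_3: the 3×3 matrix C matches after relabeling.

Each λ_j+ρ reduced to Ā_13; 3-tuples below use C's row order:

  [1] (6, 0, 2);  [2] (6, 1, 6);  [3] (1, 1, 3);  [4] (2, 1, 7);  [5] (6, 0, 2);  [6] (1, 1, 3);  [7] (1, 1, 3);  [8] (2, 6, 4);  [9] (2, 6, 4);  [10] (6, 0, 2);  [11] (6, 0, 2);  [12] (6, 1, 6);  [13] (1, 1, 3);  [14] (6, 1, 6);  [15] (1, 1, 3);  [16] (6, 1, 6);  [17] (6, 0, 2)

Partition of {1..17} into 5 W_13-dot-orbits:

[[1, 5, 10, 11, 17], [2, 12, 14, 16], [3, 6, 7, 13, 15], [4], [8, 9]]


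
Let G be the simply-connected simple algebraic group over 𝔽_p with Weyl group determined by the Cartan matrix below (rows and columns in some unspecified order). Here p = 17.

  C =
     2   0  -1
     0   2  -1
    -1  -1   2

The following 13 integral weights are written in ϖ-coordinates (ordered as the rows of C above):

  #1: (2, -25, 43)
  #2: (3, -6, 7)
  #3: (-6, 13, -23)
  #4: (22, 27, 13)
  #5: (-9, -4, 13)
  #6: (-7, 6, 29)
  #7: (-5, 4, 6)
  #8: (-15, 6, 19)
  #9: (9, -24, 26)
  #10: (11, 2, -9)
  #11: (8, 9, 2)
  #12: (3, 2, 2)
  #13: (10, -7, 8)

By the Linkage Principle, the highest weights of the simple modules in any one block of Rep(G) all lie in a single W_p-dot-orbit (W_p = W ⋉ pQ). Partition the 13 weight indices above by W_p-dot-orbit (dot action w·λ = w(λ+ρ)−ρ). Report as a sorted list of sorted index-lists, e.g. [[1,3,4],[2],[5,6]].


C ↔ A_3 under row/col permutation; |W(A_3)| = 24.

Folding the 13 weights λ_j+ρ into Ā_17 (reps in the given 3-coord order):

  1: (4, 3, 3)
  2: (4, 5, 3)
  3: (4, 5, 3)
  4: (8, 3, 3)
  5: (8, 3, 3)
  6: (4, 3, 3)
  7: (4, 5, 3)
  8: (4, 3, 3)
  9: (4, 3, 3)
  10: (4, 5, 3)
  11: (4, 5, 3)
  12: (4, 3, 3)
  13: (8, 3, 3)

3 distinct reps among the 13 weights ⇒ 3 W_17-linkage classes:

[[1, 6, 8, 9, 12], [2, 3, 7, 10, 11], [4, 5, 13]]


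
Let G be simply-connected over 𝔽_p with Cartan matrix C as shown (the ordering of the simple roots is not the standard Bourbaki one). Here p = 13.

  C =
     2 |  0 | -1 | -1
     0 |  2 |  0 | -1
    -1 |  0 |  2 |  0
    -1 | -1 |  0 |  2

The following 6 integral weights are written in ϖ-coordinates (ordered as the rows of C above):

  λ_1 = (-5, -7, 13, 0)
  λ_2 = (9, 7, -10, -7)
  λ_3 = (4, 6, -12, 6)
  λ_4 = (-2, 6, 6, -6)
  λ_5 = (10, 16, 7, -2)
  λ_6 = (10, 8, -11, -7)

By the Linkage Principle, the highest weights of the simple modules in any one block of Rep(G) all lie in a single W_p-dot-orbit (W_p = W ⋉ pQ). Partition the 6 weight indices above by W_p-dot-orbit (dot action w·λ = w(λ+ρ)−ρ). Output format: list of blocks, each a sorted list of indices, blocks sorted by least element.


C ↔ A_4 under row/col permutation; |W(A_4)| = 120.

λ_j+ρ reflected into Ā_13 (⟨·,θ^∨⟩≤13); 4-tuples as given:

  λ_1+ρ ↦ (5, 2, 4, 1)
  λ_2+ρ ↦ (5, 2, 4, 1)
  λ_3+ρ ↦ (5, 1, 1, 1)
  λ_4+ρ ↦ (5, 1, 1, 1)
  λ_5+ρ ↦ (5, 2, 4, 1)
  λ_6+ρ ↦ (5, 2, 4, 1)

2 distinct reps among the 6 weights ⇒ 2 W_13-linkage classes:

[[1, 2, 5, 6], [3, 4]]


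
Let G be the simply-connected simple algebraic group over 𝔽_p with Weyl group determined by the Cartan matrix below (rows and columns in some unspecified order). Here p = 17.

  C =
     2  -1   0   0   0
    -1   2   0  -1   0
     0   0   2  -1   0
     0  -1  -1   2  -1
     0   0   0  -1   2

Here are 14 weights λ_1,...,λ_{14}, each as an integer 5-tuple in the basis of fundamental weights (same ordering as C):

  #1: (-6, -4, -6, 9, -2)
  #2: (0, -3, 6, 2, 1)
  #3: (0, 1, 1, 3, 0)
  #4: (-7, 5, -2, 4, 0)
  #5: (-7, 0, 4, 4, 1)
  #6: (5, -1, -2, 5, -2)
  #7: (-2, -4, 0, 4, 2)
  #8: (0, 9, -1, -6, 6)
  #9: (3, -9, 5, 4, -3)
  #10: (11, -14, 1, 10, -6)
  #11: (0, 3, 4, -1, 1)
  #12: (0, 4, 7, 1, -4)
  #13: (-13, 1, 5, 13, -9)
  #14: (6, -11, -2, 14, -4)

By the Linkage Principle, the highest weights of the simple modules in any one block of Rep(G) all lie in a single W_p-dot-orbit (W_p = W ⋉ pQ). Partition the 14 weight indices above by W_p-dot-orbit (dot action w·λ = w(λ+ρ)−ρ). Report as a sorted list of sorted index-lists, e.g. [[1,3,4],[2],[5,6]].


Cartan matrix: type D_5 (|W|=1920); un-permuting the 5 rows.

Ā_17 reps of the 14 weights (D_5, coords as presented):

    λ_1 → (3, 1, 1, 1, 3)
    λ_2 → (1, 1, 7, 1, 2)
    λ_3 → (1, 2, 2, 4, 1)
    λ_4 → (6, 0, 1, 4, 1)
    λ_5 → (1, 4, 5, 0, 2)
    λ_6 → (6, 0, 1, 4, 1)
    λ_7 → (3, 1, 1, 1, 3)
    λ_8 → (1, 4, 5, 0, 2)
    λ_9 → (3, 1, 1, 1, 3)
    λ_10 → (1, 4, 5, 0, 2)
    λ_11 → (1, 4, 5, 0, 2)
    λ_12 → (1, 1, 7, 1, 2)
    λ_13 → (3, 1, 1, 1, 3)
    λ_14 → (3, 1, 1, 1, 3)

Grouping the 14 weights by Ā_17-representative: 5 linkage classes.

[[1, 7, 9, 13, 14], [2, 12], [3], [4, 6], [5, 8, 10, 11]]


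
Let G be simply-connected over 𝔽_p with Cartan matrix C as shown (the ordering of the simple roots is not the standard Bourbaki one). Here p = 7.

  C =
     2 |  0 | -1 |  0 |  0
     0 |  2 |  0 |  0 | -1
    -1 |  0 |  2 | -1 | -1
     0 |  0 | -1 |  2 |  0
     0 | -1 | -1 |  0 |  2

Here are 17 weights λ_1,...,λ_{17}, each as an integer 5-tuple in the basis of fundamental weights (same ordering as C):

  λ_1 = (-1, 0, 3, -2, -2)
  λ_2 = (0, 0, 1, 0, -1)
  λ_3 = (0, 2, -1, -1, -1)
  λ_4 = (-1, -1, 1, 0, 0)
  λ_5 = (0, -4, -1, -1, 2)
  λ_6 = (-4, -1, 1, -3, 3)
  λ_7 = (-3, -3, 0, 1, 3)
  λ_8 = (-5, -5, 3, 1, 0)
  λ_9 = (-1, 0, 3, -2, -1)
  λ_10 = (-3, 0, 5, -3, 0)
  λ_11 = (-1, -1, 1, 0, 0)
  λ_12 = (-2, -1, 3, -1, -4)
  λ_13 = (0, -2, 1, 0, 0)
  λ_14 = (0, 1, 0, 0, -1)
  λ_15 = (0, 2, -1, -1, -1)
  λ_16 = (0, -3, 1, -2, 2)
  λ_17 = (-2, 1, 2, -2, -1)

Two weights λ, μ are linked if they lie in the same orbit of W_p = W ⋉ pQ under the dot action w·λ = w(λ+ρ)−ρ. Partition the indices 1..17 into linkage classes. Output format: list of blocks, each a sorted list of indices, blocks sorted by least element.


Type D_5, rank 5, |W|=1920; reorder rows/cols to standard.

Ā_7 reps of the 17 weights (D_5, coords as presented):

  1: (0, 0, 2, 1, 1);  2: (1, 1, 2, 1, 0);  3: (1, 3, 0, 0, 0);  4: (0, 0, 2, 1, 1);  5: (1, 3, 0, 0, 0);  6: (0, 0, 2, 1, 1);  7: (1, 2, 1, 1, 0);  8: (1, 1, 2, 1, 0);  9: (0, 0, 2, 1, 1);  10: (1, 2, 1, 1, 0);  11: (0, 0, 2, 1, 1);  12: (1, 3, 0, 0, 0);  13: (1, 1, 2, 1, 0);  14: (1, 2, 1, 1, 0);  15: (1, 3, 0, 0, 0);  16: (1, 2, 1, 1, 0);  17: (1, 2, 1, 1, 0)

Partition of {1..17} into 4 W_7-dot-orbits:

[[1, 4, 6, 9, 11], [2, 8, 13], [3, 5, 12, 15], [7, 10, 14, 16, 17]]


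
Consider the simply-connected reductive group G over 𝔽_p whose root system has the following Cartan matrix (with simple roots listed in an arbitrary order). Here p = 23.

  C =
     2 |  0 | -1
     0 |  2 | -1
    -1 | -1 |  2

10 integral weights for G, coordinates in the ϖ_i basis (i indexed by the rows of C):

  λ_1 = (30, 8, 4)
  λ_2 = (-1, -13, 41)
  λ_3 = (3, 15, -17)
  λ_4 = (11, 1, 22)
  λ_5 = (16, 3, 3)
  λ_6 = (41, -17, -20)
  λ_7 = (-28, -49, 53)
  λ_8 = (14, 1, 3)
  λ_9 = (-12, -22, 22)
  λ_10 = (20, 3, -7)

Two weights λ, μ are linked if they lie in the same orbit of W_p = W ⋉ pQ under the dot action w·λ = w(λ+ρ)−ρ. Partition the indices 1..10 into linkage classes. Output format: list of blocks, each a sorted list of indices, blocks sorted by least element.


Root system A_3: the 3×3 matrix C matches after relabeling.

Ā_23 reps of the 10 weights (A_3, coords as presented):

    λ_1 → (1, 5, 8)
    λ_2 → (12, 0, 4)
    λ_3 → (12, 0, 4)
    λ_4 → (2, 12, 9)
    λ_5 → (15, 2, 4)
    λ_6 → (12, 0, 4)
    λ_7 → (15, 2, 4)
    λ_8 → (15, 2, 4)
    λ_9 → (2, 12, 9)
    λ_10 → (15, 2, 4)

Linkage partition of the 10 weights (4 classes, p=23):

[[1], [2, 3, 6], [4, 9], [5, 7, 8, 10]]


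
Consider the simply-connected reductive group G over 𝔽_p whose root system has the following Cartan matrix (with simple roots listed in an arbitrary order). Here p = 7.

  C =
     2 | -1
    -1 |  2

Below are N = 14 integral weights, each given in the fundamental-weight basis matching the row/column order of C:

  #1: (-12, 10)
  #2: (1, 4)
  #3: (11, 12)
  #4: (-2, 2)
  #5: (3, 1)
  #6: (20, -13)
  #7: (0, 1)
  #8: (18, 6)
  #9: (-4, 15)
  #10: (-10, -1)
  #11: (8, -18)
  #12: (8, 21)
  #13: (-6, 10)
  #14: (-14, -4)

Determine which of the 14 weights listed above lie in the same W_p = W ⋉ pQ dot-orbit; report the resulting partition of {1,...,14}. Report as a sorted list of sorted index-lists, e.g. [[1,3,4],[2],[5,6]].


Type A_2, rank 2, |W|=6; reorder rows/cols to standard.

Folding the 14 weights λ_j+ρ into Ā_7 (reps in the given 2-coord order):

    [1] (3, 4)
    [2] (2, 5)
    [3] (1, 2)
    [4] (1, 2)
    [5] (4, 2)
    [6] (2, 5)
    [7] (1, 2)
    [8] (2, 5)
    [9] (4, 2)
    [10] (2, 5)
    [11] (1, 2)
    [12] (4, 2)
    [13] (1, 2)
    [14] (4, 2)

Partition of {1..14} into 4 W_7-dot-orbits:

[[1], [2, 6, 8, 10], [3, 4, 7, 11, 13], [5, 9, 12, 14]]


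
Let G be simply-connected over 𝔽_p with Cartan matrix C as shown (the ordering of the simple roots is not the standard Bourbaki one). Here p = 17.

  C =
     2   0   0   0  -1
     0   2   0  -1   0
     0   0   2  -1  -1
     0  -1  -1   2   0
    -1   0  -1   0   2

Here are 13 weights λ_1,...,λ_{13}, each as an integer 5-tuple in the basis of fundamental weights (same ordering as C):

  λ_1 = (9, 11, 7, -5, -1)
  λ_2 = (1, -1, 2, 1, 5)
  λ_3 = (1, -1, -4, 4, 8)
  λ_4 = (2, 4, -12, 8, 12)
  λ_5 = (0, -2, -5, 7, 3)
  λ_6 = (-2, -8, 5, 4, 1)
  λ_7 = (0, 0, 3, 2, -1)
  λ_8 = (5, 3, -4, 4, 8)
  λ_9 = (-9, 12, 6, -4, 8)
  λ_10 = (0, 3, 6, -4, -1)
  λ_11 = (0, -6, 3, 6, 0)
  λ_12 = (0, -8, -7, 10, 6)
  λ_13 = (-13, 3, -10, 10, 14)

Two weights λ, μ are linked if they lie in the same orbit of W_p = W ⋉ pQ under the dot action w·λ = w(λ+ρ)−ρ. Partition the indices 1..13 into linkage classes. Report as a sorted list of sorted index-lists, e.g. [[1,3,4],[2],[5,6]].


C ↔ A_5 under row/col permutation; |W(A_5)| = 720.

Folding the 13 weights λ_j+ρ into Ā_17 (reps in the given 5-coord order):

  λ_1+ρ ↦ (1, 1, 4, 3, 0);  λ_2+ρ ↦ (2, 0, 3, 2, 6);  λ_3+ρ ↦ (2, 0, 3, 2, 6);  λ_4+ρ ↦ (1, 1, 9, 2, 2);  λ_5+ρ ↦ (1, 1, 4, 3, 0);  λ_6+ρ ↦ (1, 5, 4, 2, 1);  λ_7+ρ ↦ (1, 1, 4, 3, 0);  λ_8+ρ ↦ (2, 0, 3, 2, 6);  λ_9+ρ ↦ (1, 1, 4, 3, 0);  λ_10+ρ ↦ (1, 1, 4, 3, 0);  λ_11+ρ ↦ (1, 5, 4, 2, 1);  λ_12+ρ ↦ (1, 5, 4, 2, 1);  λ_13+ρ ↦ (2, 0, 3, 2, 6)

These 13 weights hit 4 W_17-dot-orbits; sizes (5, 4, 1, 3):

[[1, 5, 7, 9, 10], [2, 3, 8, 13], [4], [6, 11, 12]]


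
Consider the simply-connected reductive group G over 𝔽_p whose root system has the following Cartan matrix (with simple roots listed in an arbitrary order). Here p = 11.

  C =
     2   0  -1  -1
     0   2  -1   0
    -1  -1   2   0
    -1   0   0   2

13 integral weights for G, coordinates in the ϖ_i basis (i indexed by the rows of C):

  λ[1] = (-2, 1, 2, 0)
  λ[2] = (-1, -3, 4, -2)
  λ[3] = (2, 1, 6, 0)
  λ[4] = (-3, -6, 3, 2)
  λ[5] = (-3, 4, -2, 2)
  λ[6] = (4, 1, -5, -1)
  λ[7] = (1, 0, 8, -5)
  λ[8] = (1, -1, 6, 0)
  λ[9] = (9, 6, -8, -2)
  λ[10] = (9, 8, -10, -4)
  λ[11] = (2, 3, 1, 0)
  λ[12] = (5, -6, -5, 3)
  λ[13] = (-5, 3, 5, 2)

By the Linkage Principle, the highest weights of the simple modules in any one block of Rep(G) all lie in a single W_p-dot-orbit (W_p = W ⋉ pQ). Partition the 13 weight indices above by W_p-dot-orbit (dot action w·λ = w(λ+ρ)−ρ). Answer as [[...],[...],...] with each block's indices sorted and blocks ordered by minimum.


Type A_4, rank 4, |W|=120; reorder rows/cols to standard.

λ_j+ρ reflected into Ā_11 (⟨·,θ^∨⟩≤11); 4-tuples as given:

  λ_1 → (1, 2, 2, 0);  λ_2 → (1, 2, 2, 0);  λ_3 → (2, 0, 7, 1);  λ_4 → (1, 2, 2, 0);  λ_5 → (1, 2, 2, 0);  λ_6 → (1, 2, 2, 0);  λ_7 → (2, 0, 7, 1);  λ_8 → (2, 0, 7, 1);  λ_9 → (2, 0, 7, 1);  λ_10 → (2, 0, 7, 1);  λ_11 → (3, 4, 2, 1);  λ_12 → (3, 4, 2, 1);  λ_13 → (3, 4, 2, 1)

3 distinct reps among the 13 weights ⇒ 3 W_11-linkage classes:

[[1, 2, 4, 5, 6], [3, 7, 8, 9, 10], [11, 12, 13]]


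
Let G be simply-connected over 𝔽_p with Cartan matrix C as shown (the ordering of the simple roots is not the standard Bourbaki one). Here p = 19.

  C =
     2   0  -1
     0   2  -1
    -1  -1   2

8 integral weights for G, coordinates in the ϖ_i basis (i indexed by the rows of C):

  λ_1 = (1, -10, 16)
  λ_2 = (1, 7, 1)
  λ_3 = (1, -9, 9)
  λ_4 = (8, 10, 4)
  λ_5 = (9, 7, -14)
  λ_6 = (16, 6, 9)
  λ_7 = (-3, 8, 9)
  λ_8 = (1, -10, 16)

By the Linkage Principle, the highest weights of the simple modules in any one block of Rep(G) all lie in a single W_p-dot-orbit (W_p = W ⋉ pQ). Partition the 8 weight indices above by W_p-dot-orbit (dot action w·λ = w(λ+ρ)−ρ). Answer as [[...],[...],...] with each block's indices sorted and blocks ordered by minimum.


C ↔ A_3 under row/col permutation; |W(A_3)| = 24.

Ā_19 reps of the 8 weights (A_3, coords as presented):

  λ_1 → (2, 9, 8)
  λ_2 → (2, 8, 2)
  λ_3 → (2, 8, 2)
  λ_4 → (3, 5, 5)
  λ_5 → (3, 5, 5)
  λ_6 → (2, 8, 2)
  λ_7 → (2, 9, 8)
  λ_8 → (2, 9, 8)

These 8 weights hit 3 W_19-dot-orbits; sizes (3, 3, 2):

[[1, 7, 8], [2, 3, 6], [4, 5]]


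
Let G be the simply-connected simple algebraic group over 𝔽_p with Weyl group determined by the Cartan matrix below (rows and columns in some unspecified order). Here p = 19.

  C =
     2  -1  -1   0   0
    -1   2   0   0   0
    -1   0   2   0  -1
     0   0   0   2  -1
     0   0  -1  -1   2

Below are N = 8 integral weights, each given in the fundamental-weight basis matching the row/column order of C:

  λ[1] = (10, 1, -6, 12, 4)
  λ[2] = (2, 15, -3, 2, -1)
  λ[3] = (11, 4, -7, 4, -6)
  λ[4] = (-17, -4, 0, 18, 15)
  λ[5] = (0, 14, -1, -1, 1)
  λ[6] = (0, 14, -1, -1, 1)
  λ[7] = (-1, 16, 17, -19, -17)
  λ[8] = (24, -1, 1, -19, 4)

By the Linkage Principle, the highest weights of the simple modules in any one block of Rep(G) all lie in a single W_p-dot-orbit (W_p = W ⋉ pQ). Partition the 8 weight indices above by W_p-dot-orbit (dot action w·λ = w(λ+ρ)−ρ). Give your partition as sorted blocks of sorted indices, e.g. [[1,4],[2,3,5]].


A_5 Cartan matrix, 5 simple roots permuted; ρ=(1,1,1,1,1).

Alcove-folded reps (p=19, 8 weights, presented ϖ-order):

  λ_1+ρ ↦ (1, 5, 5, 6, 0);  λ_2+ρ ↦ (1, 15, 0, 0, 2);  λ_3+ρ ↦ (1, 5, 5, 6, 0);  λ_4+ρ ↦ (1, 15, 0, 0, 2);  λ_5+ρ ↦ (1, 15, 0, 0, 2);  λ_6+ρ ↦ (1, 15, 0, 0, 2);  λ_7+ρ ↦ (1, 15, 0, 0, 2);  λ_8+ρ ↦ (1, 5, 5, 6, 0)

Partition of {1..8} into 2 W_19-dot-orbits:

[[1, 3, 8], [2, 4, 5, 6, 7]]


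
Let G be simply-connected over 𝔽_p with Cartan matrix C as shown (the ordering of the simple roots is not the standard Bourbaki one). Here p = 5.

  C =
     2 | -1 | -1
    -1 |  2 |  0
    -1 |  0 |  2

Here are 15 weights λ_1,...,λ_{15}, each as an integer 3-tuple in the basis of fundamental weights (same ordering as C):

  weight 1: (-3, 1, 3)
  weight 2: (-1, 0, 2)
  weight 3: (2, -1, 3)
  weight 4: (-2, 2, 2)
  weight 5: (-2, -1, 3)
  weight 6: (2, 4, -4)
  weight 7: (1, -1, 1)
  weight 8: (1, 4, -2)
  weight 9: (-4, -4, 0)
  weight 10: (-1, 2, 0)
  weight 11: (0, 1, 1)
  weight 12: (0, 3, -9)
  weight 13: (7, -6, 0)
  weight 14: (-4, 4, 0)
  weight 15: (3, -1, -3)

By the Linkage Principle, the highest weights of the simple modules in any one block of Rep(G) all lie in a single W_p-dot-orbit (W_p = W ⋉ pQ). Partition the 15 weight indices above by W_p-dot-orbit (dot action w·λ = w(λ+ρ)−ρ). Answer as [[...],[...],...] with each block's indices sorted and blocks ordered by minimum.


Root system A_3: the 3×3 matrix C matches after relabeling.

Folding the 15 weights λ_j+ρ into Ā_5 (reps in the given 3-coord order):

  [1] (2, 0, 2)
  [2] (0, 1, 3)
  [3] (1, 2, 2)
  [4] (1, 2, 2)
  [5] (0, 1, 3)
  [6] (0, 2, 0)
  [7] (2, 0, 2)
  [8] (0, 3, 1)
  [9] (2, 0, 2)
  [10] (0, 3, 1)
  [11] (1, 2, 2)
  [12] (2, 0, 2)
  [13] (0, 1, 3)
  [14] (1, 2, 2)
  [15] (2, 0, 2)

The 15 indices split into 5 linkage classes (same alcove rep ⇔ same W_5-dot-orbit):

[[1, 7, 9, 12, 15], [2, 5, 13], [3, 4, 11, 14], [6], [8, 10]]


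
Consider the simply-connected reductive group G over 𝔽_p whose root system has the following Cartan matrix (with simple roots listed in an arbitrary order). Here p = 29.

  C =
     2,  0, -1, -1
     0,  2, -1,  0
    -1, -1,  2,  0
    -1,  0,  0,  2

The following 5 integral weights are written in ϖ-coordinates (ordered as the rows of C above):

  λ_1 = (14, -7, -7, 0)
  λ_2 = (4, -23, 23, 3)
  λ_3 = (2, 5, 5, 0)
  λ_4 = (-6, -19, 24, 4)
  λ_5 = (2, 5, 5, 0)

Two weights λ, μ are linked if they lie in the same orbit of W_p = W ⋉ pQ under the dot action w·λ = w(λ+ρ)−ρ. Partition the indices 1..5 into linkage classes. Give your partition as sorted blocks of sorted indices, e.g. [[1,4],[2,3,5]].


Root system A_4: the 4×4 matrix C matches after relabeling.

Each λ_j+ρ reduced to Ā_29; 4-tuples below use C's row order:

    1: (3, 6, 6, 1)
    2: (5, 18, 2, 0)
    3: (3, 6, 6, 1)
    4: (5, 18, 2, 0)
    5: (3, 6, 6, 1)

The 5 indices split into 2 linkage classes (same alcove rep ⇔ same W_29-dot-orbit):

[[1, 3, 5], [2, 4]]


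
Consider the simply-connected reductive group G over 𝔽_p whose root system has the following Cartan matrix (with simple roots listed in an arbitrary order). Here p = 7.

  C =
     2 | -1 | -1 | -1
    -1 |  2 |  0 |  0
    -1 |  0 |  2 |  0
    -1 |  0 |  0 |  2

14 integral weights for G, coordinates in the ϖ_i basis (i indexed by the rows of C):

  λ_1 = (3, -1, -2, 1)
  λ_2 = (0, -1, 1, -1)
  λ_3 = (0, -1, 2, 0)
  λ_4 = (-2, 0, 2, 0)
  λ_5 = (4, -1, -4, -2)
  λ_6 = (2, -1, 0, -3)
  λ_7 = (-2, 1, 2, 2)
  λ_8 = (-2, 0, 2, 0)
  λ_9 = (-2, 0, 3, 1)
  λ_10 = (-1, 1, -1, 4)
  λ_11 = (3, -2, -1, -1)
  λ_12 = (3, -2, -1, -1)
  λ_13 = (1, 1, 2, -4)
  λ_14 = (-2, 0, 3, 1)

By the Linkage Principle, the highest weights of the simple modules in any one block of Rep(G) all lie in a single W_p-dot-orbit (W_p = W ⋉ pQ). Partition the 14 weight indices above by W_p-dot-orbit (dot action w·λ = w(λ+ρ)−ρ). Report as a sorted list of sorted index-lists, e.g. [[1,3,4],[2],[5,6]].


Root system D_4: the 4×4 matrix C matches after relabeling.

Alcove-folded reps (p=7, 14 weights, presented ϖ-order):

  λ_1+ρ ↦ (1, 0, 1, 2)
  λ_2+ρ ↦ (1, 0, 2, 0)
  λ_3+ρ ↦ (1, 0, 3, 1)
  λ_4+ρ ↦ (1, 0, 2, 0)
  λ_5+ρ ↦ (1, 0, 3, 1)
  λ_6+ρ ↦ (1, 0, 1, 2)
  λ_7+ρ ↦ (1, 1, 2, 2)
  λ_8+ρ ↦ (1, 0, 2, 0)
  λ_9+ρ ↦ (1, 0, 3, 1)
  λ_10+ρ ↦ (0, 2, 0, 5)
  λ_11+ρ ↦ (3, 1, 0, 0)
  λ_12+ρ ↦ (3, 1, 0, 0)
  λ_13+ρ ↦ (1, 1, 2, 2)
  λ_14+ρ ↦ (1, 0, 3, 1)

Grouping the 14 weights by Ā_7-representative: 6 linkage classes.

[[1, 6], [2, 4, 8], [3, 5, 9, 14], [7, 13], [10], [11, 12]]


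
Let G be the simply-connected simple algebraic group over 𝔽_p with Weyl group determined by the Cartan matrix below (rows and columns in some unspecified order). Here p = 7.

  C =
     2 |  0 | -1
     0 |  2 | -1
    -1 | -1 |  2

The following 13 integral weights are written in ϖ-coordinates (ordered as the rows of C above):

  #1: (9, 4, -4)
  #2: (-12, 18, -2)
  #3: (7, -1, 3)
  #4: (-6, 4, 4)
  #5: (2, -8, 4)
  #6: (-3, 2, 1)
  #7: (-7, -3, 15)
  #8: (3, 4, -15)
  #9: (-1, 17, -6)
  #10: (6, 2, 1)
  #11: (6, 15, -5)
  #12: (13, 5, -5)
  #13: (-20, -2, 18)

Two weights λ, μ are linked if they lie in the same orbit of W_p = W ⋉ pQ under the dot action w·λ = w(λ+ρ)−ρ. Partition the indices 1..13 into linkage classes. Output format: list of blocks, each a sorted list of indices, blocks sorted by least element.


Root system A_3: the 3×3 matrix C matches after relabeling.

Folding the 13 weights λ_j+ρ into Ā_7 (reps in the given 3-coord order):

    1: (2, 3, 0)
    2: (2, 4, 1)
    3: (2, 4, 1)
    4: (2, 2, 0)
    5: (0, 4, 2)
    6: (2, 3, 0)
    7: (0, 4, 2)
    8: (2, 3, 0)
    9: (0, 4, 2)
    10: (2, 2, 0)
    11: (2, 3, 0)
    12: (2, 4, 1)
    13: (0, 4, 2)

The 13 indices split into 4 linkage classes (same alcove rep ⇔ same W_7-dot-orbit):

[[1, 6, 8, 11], [2, 3, 12], [4, 10], [5, 7, 9, 13]]


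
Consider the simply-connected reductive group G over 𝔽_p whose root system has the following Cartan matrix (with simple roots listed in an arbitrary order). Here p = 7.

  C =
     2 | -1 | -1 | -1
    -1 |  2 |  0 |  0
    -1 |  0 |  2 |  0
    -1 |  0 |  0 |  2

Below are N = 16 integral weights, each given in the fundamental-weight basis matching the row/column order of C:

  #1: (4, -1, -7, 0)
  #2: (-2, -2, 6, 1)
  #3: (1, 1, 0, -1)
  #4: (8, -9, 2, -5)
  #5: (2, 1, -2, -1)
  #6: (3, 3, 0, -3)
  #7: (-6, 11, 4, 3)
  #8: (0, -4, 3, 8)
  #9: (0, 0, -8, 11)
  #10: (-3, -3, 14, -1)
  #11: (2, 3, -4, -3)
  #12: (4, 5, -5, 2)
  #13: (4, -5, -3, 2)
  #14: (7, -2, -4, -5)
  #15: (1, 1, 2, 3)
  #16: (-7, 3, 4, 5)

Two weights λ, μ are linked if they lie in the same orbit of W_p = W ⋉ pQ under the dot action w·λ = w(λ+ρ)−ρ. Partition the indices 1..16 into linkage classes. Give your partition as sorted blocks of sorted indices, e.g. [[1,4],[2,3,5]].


Type D_4, rank 4, |W|=192; reorder rows/cols to standard.

Ā_7 reps of the 16 weights (D_4, coords as presented):

  λ_1 → (0, 1, 5, 0) · λ_2 → (0, 1, 5, 0) · λ_3 → (2, 2, 1, 0) · λ_4 → (1, 2, 1, 0) · λ_5 → (2, 2, 1, 0) · λ_6 → (1, 2, 1, 0) · λ_7 → (2, 2, 1, 0) · λ_8 → (2, 2, 1, 0) · λ_9 → (0, 1, 5, 0) · λ_10 → (1, 2, 1, 0) · λ_11 → (2, 2, 1, 0) · λ_12 → (1, 0, 2, 3) · λ_13 → (0, 3, 1, 2) · λ_14 → (1, 0, 2, 3) · λ_15 → (1, 2, 1, 0) · λ_16 → (1, 2, 1, 0)

Linkage partition of the 16 weights (5 classes, p=7):

[[1, 2, 9], [3, 5, 7, 8, 11], [4, 6, 10, 15, 16], [12, 14], [13]]


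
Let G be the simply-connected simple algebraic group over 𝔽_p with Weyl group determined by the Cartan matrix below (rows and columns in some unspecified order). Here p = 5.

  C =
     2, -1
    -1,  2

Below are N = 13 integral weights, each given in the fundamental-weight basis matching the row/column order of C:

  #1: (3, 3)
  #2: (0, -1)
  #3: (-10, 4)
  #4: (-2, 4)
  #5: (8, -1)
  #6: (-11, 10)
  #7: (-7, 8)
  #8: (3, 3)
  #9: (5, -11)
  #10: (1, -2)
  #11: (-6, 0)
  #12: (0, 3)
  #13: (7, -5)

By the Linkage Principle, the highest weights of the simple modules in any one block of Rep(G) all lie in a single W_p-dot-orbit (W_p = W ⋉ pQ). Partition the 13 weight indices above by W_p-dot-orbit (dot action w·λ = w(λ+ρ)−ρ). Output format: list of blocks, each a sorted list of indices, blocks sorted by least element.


A_2 Cartan matrix, 2 simple roots permuted; ρ=(1,1).

Alcove-folded reps (p=5, 13 weights, presented ϖ-order):

    λ_1+ρ ↦ (1, 1)
    λ_2+ρ ↦ (1, 0)
    λ_3+ρ ↦ (1, 0)
    λ_4+ρ ↦ (1, 4)
    λ_5+ρ ↦ (1, 4)
    λ_6+ρ ↦ (1, 4)
    λ_7+ρ ↦ (1, 1)
    λ_8+ρ ↦ (1, 1)
    λ_9+ρ ↦ (1, 0)
    λ_10+ρ ↦ (1, 1)
    λ_11+ρ ↦ (1, 4)
    λ_12+ρ ↦ (1, 4)
    λ_13+ρ ↦ (1, 1)

Partition of {1..13} into 3 W_5-dot-orbits:

[[1, 7, 8, 10, 13], [2, 3, 9], [4, 5, 6, 11, 12]]


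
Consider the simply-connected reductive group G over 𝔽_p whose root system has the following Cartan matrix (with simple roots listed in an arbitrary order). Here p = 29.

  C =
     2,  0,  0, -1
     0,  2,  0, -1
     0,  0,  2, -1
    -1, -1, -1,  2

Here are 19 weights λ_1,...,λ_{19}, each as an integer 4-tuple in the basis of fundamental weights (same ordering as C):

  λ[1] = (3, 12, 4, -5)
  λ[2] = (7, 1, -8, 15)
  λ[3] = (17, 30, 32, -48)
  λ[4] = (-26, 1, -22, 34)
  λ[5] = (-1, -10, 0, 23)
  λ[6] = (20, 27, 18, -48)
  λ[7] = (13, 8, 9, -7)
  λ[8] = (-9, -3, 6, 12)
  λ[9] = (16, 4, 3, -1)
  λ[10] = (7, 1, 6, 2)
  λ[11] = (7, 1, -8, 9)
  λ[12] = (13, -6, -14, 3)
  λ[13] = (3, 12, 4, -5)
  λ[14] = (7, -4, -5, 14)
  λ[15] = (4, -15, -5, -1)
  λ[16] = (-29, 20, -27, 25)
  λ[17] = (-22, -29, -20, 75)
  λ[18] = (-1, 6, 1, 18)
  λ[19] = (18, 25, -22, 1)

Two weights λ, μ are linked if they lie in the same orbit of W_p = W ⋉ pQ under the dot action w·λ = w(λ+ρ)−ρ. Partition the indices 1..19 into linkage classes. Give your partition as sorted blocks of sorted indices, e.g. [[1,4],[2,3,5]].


C ↔ D_4 under row/col permutation; |W(D_4)| = 192.

λ_j+ρ reflected into Ā_29 (⟨·,θ^∨⟩≤29); 4-tuples as given:

  1: (0, 9, 1, 4) · 2: (8, 2, 7, 3) · 3: (11, 2, 4, 0) · 4: (8, 3, 4, 6) · 5: (0, 9, 1, 4) · 6: (0, 7, 2, 1) · 7: (8, 3, 4, 6) · 8: (8, 2, 7, 3) · 9: (17, 5, 4, 0) · 10: (8, 2, 7, 3) · 11: (8, 2, 7, 3) · 12: (0, 9, 1, 4) · 13: (0, 9, 1, 4) · 14: (8, 3, 4, 6) · 15: (0, 9, 1, 4) · 16: (0, 7, 2, 1) · 17: (0, 7, 2, 1) · 18: (0, 7, 2, 1) · 19: (0, 7, 2, 1)

Linkage partition of the 19 weights (6 classes, p=29):

[[1, 5, 12, 13, 15], [2, 8, 10, 11], [3], [4, 7, 14], [6, 16, 17, 18, 19], [9]]
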